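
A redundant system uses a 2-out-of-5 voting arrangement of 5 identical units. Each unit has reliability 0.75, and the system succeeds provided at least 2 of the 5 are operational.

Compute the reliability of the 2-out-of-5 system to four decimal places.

R = Σ_{i=2}^{5} C(5,i) p^i (1−p)^{5−i} with p = 0.75
C(5,2)·0.75^2·0.25^3 = 0.087891
C(5,3)·0.75^3·0.25^2 = 0.263672
C(5,4)·0.75^4·0.25^1 = 0.395508
C(5,5)·0.75^5·0.25^0 = 0.237305
Sum = 0.9844

0.9844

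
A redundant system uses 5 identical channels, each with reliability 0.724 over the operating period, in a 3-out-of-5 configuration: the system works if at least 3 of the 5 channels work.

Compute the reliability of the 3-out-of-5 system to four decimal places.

0.8672

R = Σ_{i=3}^{5} C(5,i) p^i (1−p)^{5−i} with p = 0.724
C(5,3)·0.724^3·0.276^2 = 0.289091
C(5,4)·0.724^4·0.276^1 = 0.379169
C(5,5)·0.724^5·0.276^0 = 0.198927
Sum = 0.8672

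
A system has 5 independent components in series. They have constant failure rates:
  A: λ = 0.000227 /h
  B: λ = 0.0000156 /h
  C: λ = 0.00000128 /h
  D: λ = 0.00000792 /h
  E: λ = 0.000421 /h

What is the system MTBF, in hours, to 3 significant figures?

Series of exponential components: λ_sys = Σ λ_i
λ_sys = 0.000227 + 0.0000156 + 0.00000128 + 0.00000792 + 0.000421 = 6.7280e-04 /h
MTBF = 1 / λ_sys = 1490 h

1490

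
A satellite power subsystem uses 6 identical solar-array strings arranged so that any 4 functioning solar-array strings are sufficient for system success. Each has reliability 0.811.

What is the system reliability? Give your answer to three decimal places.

R = Σ_{i=4}^{6} C(6,i) p^i (1−p)^{6−i} with p = 0.811
C(6,4)·0.811^4·0.189^2 = 0.23179
C(6,5)·0.811^5·0.189^1 = 0.39785
C(6,6)·0.811^6·0.189^0 = 0.28453
Sum = 0.914

0.914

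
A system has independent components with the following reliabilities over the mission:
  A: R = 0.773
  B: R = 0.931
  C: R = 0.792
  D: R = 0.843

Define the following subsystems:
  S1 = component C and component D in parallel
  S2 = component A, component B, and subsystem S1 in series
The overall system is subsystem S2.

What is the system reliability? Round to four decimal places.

Parallel (C and D): 1 − (1 − 0.792000)(1 − 0.843000) = 0.967344
Series (A, B, and [0.967344]): 0.773000 × 0.931000 × 0.967344 = 0.6962

0.6962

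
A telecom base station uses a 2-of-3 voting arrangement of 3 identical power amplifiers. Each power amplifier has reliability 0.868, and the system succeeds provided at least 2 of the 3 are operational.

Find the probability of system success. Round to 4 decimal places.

R = Σ_{i=2}^{3} C(3,i) p^i (1−p)^{3−i} with p = 0.868
C(3,2)·0.868^2·0.132^1 = 0.298356
C(3,3)·0.868^3·0.132^0 = 0.653972
Sum = 0.9523

0.9523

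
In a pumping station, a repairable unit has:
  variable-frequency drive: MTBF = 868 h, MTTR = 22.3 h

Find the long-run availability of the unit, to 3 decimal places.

A(variable-frequency drive) = MTBF/(MTBF+MTTR) = 868/(868+22.3) = 0.975

0.975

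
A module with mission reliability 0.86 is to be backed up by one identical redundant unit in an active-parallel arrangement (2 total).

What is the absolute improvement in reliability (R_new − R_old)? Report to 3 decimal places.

R_before = 0.86
R_after = 1 − (1 − 0.86)^2 = 0.980
ΔR = 0.980 − 0.86 = 0.120

0.120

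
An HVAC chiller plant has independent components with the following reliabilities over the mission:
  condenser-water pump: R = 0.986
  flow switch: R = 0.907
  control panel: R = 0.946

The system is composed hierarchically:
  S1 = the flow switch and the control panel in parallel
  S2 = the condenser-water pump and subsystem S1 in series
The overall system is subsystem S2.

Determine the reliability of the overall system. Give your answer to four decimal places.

Parallel (flow switch and control panel): 1 − (1 − 0.907000)(1 − 0.946000) = 0.994978
Series (condenser-water pump and [0.994978]): 0.986000 × 0.994978 = 0.9810

0.9810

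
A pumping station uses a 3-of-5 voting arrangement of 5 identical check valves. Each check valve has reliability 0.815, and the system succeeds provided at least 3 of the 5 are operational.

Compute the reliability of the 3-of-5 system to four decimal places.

0.9530

R = Σ_{i=3}^{5} C(5,i) p^i (1−p)^{5−i} with p = 0.815
C(5,3)·0.815^3·0.185^2 = 0.185275
C(5,4)·0.815^4·0.185^1 = 0.408105
C(5,5)·0.815^5·0.185^0 = 0.359574
Sum = 0.9530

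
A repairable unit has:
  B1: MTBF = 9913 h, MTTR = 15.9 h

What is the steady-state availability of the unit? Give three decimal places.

0.998

A(B1) = MTBF/(MTBF+MTTR) = 9913/(9913+15.9) = 0.998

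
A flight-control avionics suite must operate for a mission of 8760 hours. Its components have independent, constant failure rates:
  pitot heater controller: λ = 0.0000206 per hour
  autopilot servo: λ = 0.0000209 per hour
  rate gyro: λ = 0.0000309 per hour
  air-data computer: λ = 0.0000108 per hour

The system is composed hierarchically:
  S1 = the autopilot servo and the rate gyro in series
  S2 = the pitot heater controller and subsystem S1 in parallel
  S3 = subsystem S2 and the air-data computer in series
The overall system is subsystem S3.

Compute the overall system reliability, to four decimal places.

0.8549

R(pitot heater controller) = exp(−0.0000206 × 8760) = 0.834889
R(autopilot servo) = exp(−0.0000209 × 8760) = 0.832698
R(rate gyro) = exp(−0.0000309 × 8760) = 0.762858
R(air-data computer) = exp(−0.0000108 × 8760) = 0.909729
Series (autopilot servo and rate gyro): 0.832698 × 0.762858 = 0.635230
Parallel (pitot heater controller and [0.635230]): 1 − (1 − 0.834889)(1 − 0.635230) = 0.939772
Series ([0.939772] and air-data computer): 0.939772 × 0.909729 = 0.8549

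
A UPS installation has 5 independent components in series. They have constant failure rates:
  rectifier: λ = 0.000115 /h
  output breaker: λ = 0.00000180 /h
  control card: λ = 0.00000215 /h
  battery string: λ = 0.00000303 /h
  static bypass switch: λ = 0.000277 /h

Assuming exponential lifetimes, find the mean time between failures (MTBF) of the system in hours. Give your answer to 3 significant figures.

2510

Series of exponential components: λ_sys = Σ λ_i
λ_sys = 0.000115 + 0.00000180 + 0.00000215 + 0.00000303 + 0.000277 = 3.9898e-04 /h
MTBF = 1 / λ_sys = 2510 h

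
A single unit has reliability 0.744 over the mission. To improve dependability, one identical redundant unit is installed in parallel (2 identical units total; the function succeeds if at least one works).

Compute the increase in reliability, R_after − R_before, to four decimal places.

R_before = 0.744
R_after = 1 − (1 − 0.744)^2 = 0.9345
ΔR = 0.9345 − 0.744 = 0.1905

0.1905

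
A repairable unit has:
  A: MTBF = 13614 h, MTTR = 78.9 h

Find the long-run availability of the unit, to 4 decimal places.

0.9942

A(A) = MTBF/(MTBF+MTTR) = 13614/(13614+78.9) = 0.9942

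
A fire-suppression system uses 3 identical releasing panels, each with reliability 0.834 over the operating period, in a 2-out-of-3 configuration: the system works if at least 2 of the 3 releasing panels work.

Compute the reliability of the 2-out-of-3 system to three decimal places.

R = Σ_{i=2}^{3} C(3,i) p^i (1−p)^{3−i} with p = 0.834
C(3,2)·0.834^2·0.166^1 = 0.34639
C(3,3)·0.834^3·0.166^0 = 0.58009
Sum = 0.926

0.926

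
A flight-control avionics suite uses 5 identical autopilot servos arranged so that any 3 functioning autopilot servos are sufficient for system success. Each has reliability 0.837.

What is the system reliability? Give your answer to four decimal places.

R = Σ_{i=3}^{5} C(5,i) p^i (1−p)^{5−i} with p = 0.837
C(5,3)·0.837^3·0.163^2 = 0.155794
C(5,4)·0.837^4·0.163^1 = 0.399999
C(5,5)·0.837^5·0.163^0 = 0.410797
Sum = 0.9666

0.9666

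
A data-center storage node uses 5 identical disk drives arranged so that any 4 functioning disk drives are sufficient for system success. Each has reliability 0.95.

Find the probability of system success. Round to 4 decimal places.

R = Σ_{i=4}^{5} C(5,i) p^i (1−p)^{5−i} with p = 0.95
C(5,4)·0.95^4·0.05^1 = 0.203627
C(5,5)·0.95^5·0.05^0 = 0.773781
Sum = 0.9774

0.9774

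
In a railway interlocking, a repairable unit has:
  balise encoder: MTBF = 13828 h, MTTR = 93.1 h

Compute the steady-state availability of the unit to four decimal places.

A(balise encoder) = MTBF/(MTBF+MTTR) = 13828/(13828+93.1) = 0.9933

0.9933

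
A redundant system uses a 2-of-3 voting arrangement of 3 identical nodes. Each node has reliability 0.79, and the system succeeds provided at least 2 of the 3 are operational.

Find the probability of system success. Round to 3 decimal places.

R = Σ_{i=2}^{3} C(3,i) p^i (1−p)^{3−i} with p = 0.79
C(3,2)·0.79^2·0.21^1 = 0.39318
C(3,3)·0.79^3·0.21^0 = 0.49304
Sum = 0.886

0.886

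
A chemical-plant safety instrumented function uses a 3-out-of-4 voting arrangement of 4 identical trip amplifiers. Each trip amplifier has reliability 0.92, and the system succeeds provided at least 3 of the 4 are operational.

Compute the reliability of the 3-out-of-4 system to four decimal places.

0.9656

R = Σ_{i=3}^{4} C(4,i) p^i (1−p)^{4−i} with p = 0.92
C(4,3)·0.92^3·0.08^1 = 0.249180
C(4,4)·0.92^4·0.08^0 = 0.716393
Sum = 0.9656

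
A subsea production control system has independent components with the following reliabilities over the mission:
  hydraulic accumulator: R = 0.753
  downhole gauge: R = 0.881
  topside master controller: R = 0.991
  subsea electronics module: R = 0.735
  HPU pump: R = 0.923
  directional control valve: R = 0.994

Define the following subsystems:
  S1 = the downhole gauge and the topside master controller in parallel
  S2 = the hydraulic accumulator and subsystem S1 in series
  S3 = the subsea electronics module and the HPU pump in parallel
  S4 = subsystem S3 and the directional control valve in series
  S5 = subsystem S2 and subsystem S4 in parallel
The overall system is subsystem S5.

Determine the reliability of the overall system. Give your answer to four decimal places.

0.9935

Parallel (downhole gauge and topside master controller): 1 − (1 − 0.881000)(1 − 0.991000) = 0.998929
Series (hydraulic accumulator and [0.998929]): 0.753000 × 0.998929 = 0.752194
Parallel (subsea electronics module and HPU pump): 1 − (1 − 0.735000)(1 − 0.923000) = 0.979595
Series ([0.979595] and directional control valve): 0.979595 × 0.994000 = 0.973717
Parallel ([0.752194] and [0.973717]): 1 − (1 − 0.752194)(1 − 0.973717) = 0.9935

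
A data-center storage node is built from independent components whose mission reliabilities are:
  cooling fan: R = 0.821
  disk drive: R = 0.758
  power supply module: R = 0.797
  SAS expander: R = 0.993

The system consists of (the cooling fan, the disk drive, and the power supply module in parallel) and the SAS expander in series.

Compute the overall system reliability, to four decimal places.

0.9843

Parallel (cooling fan, disk drive, and power supply module): 1 − (1 − 0.821000)(1 − 0.758000)(1 − 0.797000) = 0.991206
Series ([0.991206] and SAS expander): 0.991206 × 0.993000 = 0.9843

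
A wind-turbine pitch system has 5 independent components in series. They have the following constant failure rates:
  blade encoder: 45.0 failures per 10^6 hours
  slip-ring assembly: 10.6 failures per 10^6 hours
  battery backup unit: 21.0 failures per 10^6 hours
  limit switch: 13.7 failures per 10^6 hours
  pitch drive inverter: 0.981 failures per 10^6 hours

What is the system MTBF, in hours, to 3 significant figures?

Series of exponential components: λ_sys = Σ λ_i
λ_sys = 0.0000450 + 0.0000106 + 0.0000210 + 0.0000137 + 0.000000981 = 9.1281e-05 /h
MTBF = 1 / λ_sys = 11000 h

11000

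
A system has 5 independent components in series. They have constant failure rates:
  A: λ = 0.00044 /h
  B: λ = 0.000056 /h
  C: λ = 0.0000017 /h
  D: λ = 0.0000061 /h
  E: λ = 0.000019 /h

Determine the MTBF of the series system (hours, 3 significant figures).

1910

Series of exponential components: λ_sys = Σ λ_i
λ_sys = 0.00044 + 0.000056 + 0.0000017 + 0.0000061 + 0.000019 = 5.2280e-04 /h
MTBF = 1 / λ_sys = 1910 h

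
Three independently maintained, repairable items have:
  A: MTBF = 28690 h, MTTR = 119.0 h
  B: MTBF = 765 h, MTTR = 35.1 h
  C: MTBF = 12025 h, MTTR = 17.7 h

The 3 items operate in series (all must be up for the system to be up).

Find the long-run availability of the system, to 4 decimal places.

0.9508

A(A) = MTBF/(MTBF+MTTR) = 28690/(28690+119.0) = 0.995869
A(B) = MTBF/(MTBF+MTTR) = 765/(765+35.1) = 0.956130
A(C) = MTBF/(MTBF+MTTR) = 12025/(12025+17.7) = 0.998530
Series availability: 0.995869 × 0.956130 × 0.998530 = 0.9508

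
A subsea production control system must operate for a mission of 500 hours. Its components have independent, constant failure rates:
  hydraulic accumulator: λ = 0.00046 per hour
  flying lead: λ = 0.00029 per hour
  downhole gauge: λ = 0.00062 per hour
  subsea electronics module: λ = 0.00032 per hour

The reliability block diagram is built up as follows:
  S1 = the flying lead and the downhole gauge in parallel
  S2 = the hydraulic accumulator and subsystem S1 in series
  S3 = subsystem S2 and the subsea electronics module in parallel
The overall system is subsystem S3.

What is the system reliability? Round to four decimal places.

R(hydraulic accumulator) = exp(−0.00046 × 500) = 0.794534
R(flying lead) = exp(−0.00029 × 500) = 0.865022
R(downhole gauge) = exp(−0.00062 × 500) = 0.733447
R(subsea electronics module) = exp(−0.00032 × 500) = 0.852144
Parallel (flying lead and downhole gauge): 1 − (1 − 0.865022)(1 − 0.733447) = 0.964021
Series (hydraulic accumulator and [0.964021]): 0.794534 × 0.964021 = 0.765947
Parallel ([0.765947] and subsea electronics module): 1 − (1 − 0.765947)(1 − 0.852144) = 0.9654

0.9654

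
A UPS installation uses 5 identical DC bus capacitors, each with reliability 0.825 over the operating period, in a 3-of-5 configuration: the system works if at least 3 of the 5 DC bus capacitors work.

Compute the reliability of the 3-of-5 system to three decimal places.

0.959

R = Σ_{i=3}^{5} C(5,i) p^i (1−p)^{5−i} with p = 0.825
C(5,3)·0.825^3·0.175^2 = 0.17196
C(5,4)·0.825^4·0.175^1 = 0.40534
C(5,5)·0.825^5·0.175^0 = 0.38218
Sum = 0.959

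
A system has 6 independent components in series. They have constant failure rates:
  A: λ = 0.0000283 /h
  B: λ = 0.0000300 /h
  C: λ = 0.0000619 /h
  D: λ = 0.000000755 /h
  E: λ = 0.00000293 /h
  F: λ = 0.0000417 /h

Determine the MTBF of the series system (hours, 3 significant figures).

6040

Series of exponential components: λ_sys = Σ λ_i
λ_sys = 0.0000283 + 0.0000300 + 0.0000619 + 0.000000755 + 0.00000293 + 0.0000417 = 1.6558e-04 /h
MTBF = 1 / λ_sys = 6040 h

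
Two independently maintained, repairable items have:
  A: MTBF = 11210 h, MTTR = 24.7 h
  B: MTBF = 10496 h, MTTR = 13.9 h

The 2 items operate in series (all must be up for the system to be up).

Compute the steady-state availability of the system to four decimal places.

0.9965

A(A) = MTBF/(MTBF+MTTR) = 11210/(11210+24.7) = 0.997801
A(B) = MTBF/(MTBF+MTTR) = 10496/(10496+13.9) = 0.998677
Series availability: 0.997801 × 0.998677 = 0.9965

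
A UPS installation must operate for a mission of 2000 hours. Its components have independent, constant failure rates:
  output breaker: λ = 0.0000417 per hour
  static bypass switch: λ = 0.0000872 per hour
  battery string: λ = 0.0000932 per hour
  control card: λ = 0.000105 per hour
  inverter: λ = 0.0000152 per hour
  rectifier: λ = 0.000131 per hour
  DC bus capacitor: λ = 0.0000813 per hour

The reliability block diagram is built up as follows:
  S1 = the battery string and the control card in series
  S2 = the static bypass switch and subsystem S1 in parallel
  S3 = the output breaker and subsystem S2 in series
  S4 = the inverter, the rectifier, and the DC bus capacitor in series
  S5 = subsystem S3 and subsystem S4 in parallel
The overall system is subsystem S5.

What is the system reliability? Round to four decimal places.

0.9531

R(output breaker) = exp(−0.0000417 × 2000) = 0.919983
R(static bypass switch) = exp(−0.0000872 × 2000) = 0.839961
R(battery string) = exp(−0.0000932 × 2000) = 0.829942
R(control card) = exp(−0.000105 × 2000) = 0.810584
R(inverter) = exp(−0.0000152 × 2000) = 0.970057
R(rectifier) = exp(−0.000131 × 2000) = 0.769511
R(DC bus capacitor) = exp(−0.0000813 × 2000) = 0.849931
Series (battery string and control card): 0.829942 × 0.810584 = 0.672738
Parallel (static bypass switch and [0.672738]): 1 − (1 − 0.839961)(1 − 0.672738) = 0.947625
Series (output breaker and [0.947625]): 0.919983 × 0.947625 = 0.871799
Series (inverter, rectifier, and DC bus capacitor): 0.970057 × 0.769511 × 0.849931 = 0.634448
Parallel ([0.871799] and [0.634448]): 1 − (1 − 0.871799)(1 − 0.634448) = 0.9531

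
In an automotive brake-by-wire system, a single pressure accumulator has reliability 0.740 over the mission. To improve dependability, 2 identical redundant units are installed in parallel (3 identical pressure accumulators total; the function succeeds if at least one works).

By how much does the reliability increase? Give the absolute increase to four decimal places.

0.2424

R_before = 0.740
R_after = 1 − (1 − 0.740)^3 = 0.9824
ΔR = 0.9824 − 0.740 = 0.2424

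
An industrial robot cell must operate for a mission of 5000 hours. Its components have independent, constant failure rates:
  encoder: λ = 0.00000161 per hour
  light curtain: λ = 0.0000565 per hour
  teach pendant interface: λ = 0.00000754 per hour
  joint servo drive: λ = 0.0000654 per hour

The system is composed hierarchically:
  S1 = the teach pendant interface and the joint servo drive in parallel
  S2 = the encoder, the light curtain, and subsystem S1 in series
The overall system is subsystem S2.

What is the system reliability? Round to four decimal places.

R(encoder) = exp(−0.00000161 × 5000) = 0.991982
R(light curtain) = exp(−0.0000565 × 5000) = 0.753897
R(teach pendant interface) = exp(−0.00000754 × 5000) = 0.963002
R(joint servo drive) = exp(−0.0000654 × 5000) = 0.721084
Parallel (teach pendant interface and joint servo drive): 1 − (1 − 0.963002)(1 − 0.721084) = 0.989681
Series (encoder, light curtain, and [0.989681]): 0.991982 × 0.753897 × 0.989681 = 0.7401

0.7401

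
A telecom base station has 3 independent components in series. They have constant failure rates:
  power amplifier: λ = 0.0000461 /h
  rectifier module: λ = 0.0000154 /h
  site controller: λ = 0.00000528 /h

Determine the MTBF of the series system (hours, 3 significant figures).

15000

Series of exponential components: λ_sys = Σ λ_i
λ_sys = 0.0000461 + 0.0000154 + 0.00000528 = 6.6780e-05 /h
MTBF = 1 / λ_sys = 15000 h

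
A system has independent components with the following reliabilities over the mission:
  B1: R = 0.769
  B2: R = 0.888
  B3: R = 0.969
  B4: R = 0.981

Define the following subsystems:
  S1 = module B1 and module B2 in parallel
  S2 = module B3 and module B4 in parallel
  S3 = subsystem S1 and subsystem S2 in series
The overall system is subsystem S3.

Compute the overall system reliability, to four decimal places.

Parallel (B1 and B2): 1 − (1 − 0.769000)(1 − 0.888000) = 0.974128
Parallel (B3 and B4): 1 − (1 − 0.969000)(1 − 0.981000) = 0.999411
Series ([0.974128] and [0.999411]): 0.974128 × 0.999411 = 0.9736

0.9736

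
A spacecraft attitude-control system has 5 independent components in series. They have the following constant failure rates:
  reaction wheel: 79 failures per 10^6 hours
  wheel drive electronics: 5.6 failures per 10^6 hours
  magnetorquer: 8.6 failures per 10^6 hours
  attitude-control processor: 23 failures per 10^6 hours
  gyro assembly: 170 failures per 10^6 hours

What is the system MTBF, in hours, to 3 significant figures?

Series of exponential components: λ_sys = Σ λ_i
λ_sys = 0.000079 + 0.0000056 + 0.0000086 + 0.000023 + 0.00017 = 2.8620e-04 /h
MTBF = 1 / λ_sys = 3490 h

3490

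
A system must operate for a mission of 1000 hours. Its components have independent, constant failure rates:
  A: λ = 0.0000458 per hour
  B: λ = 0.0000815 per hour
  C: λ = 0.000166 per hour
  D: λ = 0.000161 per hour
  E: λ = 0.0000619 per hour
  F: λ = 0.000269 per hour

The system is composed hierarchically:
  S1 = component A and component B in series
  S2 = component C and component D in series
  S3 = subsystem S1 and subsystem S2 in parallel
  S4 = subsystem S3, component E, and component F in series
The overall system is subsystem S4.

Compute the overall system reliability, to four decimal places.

R(A) = exp(−0.0000458 × 1000) = 0.955233
R(B) = exp(−0.0000815 × 1000) = 0.921733
R(C) = exp(−0.000166 × 1000) = 0.847046
R(D) = exp(−0.000161 × 1000) = 0.851292
R(E) = exp(−0.0000619 × 1000) = 0.939977
R(F) = exp(−0.000269 × 1000) = 0.764143
Series (A and B): 0.955233 × 0.921733 = 0.880470
Series (C and D): 0.847046 × 0.851292 = 0.721083
Parallel ([0.880470] and [0.721083]): 1 − (1 − 0.880470)(1 − 0.721083) = 0.966661
Series ([0.966661], E, and F): 0.966661 × 0.939977 × 0.764143 = 0.6943

0.6943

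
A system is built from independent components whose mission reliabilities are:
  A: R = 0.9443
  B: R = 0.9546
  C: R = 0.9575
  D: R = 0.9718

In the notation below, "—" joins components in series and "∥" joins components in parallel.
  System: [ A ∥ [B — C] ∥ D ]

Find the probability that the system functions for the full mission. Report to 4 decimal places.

0.9999

Series (B and C): 0.954600 × 0.957500 = 0.914030
Parallel (A, [0.914030], and D): 1 − (1 − 0.944300)(1 − 0.914030)(1 − 0.971800) = 0.9999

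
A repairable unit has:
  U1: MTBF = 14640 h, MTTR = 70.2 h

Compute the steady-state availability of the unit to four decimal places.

0.9952

A(U1) = MTBF/(MTBF+MTTR) = 14640/(14640+70.2) = 0.9952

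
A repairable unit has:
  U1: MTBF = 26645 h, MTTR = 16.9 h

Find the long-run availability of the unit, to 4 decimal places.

0.9994

A(U1) = MTBF/(MTBF+MTTR) = 26645/(26645+16.9) = 0.9994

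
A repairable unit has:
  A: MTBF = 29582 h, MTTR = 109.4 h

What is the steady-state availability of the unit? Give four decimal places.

A(A) = MTBF/(MTBF+MTTR) = 29582/(29582+109.4) = 0.9963

0.9963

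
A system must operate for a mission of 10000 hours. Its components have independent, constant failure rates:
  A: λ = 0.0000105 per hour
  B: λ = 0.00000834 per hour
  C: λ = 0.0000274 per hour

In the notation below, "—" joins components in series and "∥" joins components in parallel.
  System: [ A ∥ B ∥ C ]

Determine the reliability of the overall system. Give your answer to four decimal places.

R(A) = exp(−0.0000105 × 10000) = 0.900325
R(B) = exp(−0.00000834 × 10000) = 0.919983
R(C) = exp(−0.0000274 × 10000) = 0.760332
Parallel (A, B, and C): 1 − (1 − 0.900325)(1 − 0.919983)(1 − 0.760332) = 0.9981

0.9981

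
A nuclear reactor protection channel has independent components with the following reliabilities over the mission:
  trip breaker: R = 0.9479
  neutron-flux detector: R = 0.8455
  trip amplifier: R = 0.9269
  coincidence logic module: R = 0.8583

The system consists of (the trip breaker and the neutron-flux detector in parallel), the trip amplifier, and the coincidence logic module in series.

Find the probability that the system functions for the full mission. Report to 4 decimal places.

Parallel (trip breaker and neutron-flux detector): 1 − (1 − 0.947900)(1 − 0.845500) = 0.991951
Series ([0.991951], trip amplifier, and coincidence logic module): 0.991951 × 0.926900 × 0.858300 = 0.7892

0.7892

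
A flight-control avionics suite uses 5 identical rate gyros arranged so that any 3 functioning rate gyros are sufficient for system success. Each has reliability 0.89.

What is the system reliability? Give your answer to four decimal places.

R = Σ_{i=3}^{5} C(5,i) p^i (1−p)^{5−i} with p = 0.89
C(5,3)·0.89^3·0.11^2 = 0.085301
C(5,4)·0.89^4·0.11^1 = 0.345082
C(5,5)·0.89^5·0.11^0 = 0.558406
Sum = 0.9888

0.9888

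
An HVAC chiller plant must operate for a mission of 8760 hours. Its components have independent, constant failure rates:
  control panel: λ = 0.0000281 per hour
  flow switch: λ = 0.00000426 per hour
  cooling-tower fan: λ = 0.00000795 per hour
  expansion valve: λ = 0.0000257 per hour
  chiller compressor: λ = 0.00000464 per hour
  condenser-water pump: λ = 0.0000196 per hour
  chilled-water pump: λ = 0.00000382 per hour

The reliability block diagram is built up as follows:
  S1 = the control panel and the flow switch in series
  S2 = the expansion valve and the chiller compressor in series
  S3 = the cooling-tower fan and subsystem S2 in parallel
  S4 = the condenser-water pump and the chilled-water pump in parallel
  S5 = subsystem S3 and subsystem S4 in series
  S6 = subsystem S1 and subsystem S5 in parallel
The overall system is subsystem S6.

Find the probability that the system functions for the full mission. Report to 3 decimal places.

R(control panel) = exp(−0.0000281 × 8760) = 0.78180
R(flow switch) = exp(−0.00000426 × 8760) = 0.96337
R(cooling-tower fan) = exp(−0.00000795 × 8760) = 0.93273
R(expansion valve) = exp(−0.0000257 × 8760) = 0.79841
R(chiller compressor) = exp(−0.00000464 × 8760) = 0.96017
R(condenser-water pump) = exp(−0.0000196 × 8760) = 0.84224
R(chilled-water pump) = exp(−0.00000382 × 8760) = 0.96709
Series (control panel and flow switch): 0.78180 × 0.96337 = 0.75316
Series (expansion valve and chiller compressor): 0.79841 × 0.96017 = 0.76661
Parallel (cooling-tower fan and [0.76661]): 1 − (1 − 0.93273)(1 − 0.76661) = 0.98430
Parallel (condenser-water pump and chilled-water pump): 1 − (1 − 0.84224)(1 − 0.96709) = 0.99481
Series ([0.98430] and [0.99481]): 0.98430 × 0.99481 = 0.97919
Parallel ([0.75316] and [0.97919]): 1 − (1 − 0.75316)(1 − 0.97919) = 0.995

0.995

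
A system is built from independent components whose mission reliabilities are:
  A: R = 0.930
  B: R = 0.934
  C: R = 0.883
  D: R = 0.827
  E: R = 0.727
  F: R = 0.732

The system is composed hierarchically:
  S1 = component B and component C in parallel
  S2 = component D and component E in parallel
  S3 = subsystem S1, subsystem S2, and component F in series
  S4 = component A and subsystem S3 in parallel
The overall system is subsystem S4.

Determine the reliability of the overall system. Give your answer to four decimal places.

Parallel (B and C): 1 − (1 − 0.934000)(1 − 0.883000) = 0.992278
Parallel (D and E): 1 − (1 − 0.827000)(1 − 0.727000) = 0.952771
Series ([0.992278], [0.952771], and F): 0.992278 × 0.952771 × 0.732000 = 0.692043
Parallel (A and [0.692043]): 1 − (1 − 0.930000)(1 − 0.692043) = 0.9784

0.9784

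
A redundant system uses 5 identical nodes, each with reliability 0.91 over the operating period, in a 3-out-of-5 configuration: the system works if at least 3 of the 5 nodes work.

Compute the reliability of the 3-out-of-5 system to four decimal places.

0.9937

R = Σ_{i=3}^{5} C(5,i) p^i (1−p)^{5−i} with p = 0.91
C(5,3)·0.91^3·0.09^2 = 0.061039
C(5,4)·0.91^4·0.09^1 = 0.308587
C(5,5)·0.91^5·0.09^0 = 0.624032
Sum = 0.9937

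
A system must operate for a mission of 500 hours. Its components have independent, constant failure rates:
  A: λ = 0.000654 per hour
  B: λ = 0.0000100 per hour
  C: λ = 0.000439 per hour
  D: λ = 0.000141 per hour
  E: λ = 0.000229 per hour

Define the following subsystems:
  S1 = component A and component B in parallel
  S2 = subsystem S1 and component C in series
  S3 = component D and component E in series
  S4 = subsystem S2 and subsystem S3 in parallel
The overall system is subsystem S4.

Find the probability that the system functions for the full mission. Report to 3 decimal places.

0.967

R(A) = exp(−0.000654 × 500) = 0.72108
R(B) = exp(−0.0000100 × 500) = 0.99501
R(C) = exp(−0.000439 × 500) = 0.80292
R(D) = exp(−0.000141 × 500) = 0.93193
R(E) = exp(−0.000229 × 500) = 0.89181
Parallel (A and B): 1 − (1 − 0.72108)(1 − 0.99501) = 0.99861
Series ([0.99861] and C): 0.99861 × 0.80292 = 0.80180
Series (D and E): 0.93193 × 0.89181 = 0.83110
Parallel ([0.80180] and [0.83110]): 1 − (1 − 0.80180)(1 − 0.83110) = 0.967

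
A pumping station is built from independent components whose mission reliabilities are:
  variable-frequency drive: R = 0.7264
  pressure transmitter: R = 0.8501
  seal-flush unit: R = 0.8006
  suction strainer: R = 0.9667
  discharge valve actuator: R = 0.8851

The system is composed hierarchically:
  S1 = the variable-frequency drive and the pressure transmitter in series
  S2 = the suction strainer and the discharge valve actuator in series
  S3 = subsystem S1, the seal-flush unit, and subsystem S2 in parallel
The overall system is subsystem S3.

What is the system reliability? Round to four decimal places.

0.9890

Series (variable-frequency drive and pressure transmitter): 0.726400 × 0.850100 = 0.617513
Series (suction strainer and discharge valve actuator): 0.966700 × 0.885100 = 0.855626
Parallel ([0.617513], seal-flush unit, and [0.855626]): 1 − (1 − 0.617513)(1 − 0.800600)(1 − 0.855626) = 0.9890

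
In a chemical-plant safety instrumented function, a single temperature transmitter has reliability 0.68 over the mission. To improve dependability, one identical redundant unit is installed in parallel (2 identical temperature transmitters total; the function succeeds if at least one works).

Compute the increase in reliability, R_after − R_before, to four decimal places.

R_before = 0.68
R_after = 1 − (1 − 0.68)^2 = 0.8976
ΔR = 0.8976 − 0.68 = 0.2176

0.2176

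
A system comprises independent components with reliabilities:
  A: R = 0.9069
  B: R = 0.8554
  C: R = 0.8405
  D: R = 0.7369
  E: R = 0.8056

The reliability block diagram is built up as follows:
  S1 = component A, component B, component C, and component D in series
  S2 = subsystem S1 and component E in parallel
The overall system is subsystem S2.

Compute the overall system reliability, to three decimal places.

Series (A, B, C, and D): 0.90690 × 0.85540 × 0.84050 × 0.73690 = 0.48048
Parallel ([0.48048] and E): 1 − (1 − 0.48048)(1 − 0.80560) = 0.899

0.899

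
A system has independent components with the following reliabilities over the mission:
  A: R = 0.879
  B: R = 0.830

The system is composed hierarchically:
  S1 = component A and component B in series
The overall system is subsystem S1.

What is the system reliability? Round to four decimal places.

Series (A and B): 0.879000 × 0.830000 = 0.7296

0.7296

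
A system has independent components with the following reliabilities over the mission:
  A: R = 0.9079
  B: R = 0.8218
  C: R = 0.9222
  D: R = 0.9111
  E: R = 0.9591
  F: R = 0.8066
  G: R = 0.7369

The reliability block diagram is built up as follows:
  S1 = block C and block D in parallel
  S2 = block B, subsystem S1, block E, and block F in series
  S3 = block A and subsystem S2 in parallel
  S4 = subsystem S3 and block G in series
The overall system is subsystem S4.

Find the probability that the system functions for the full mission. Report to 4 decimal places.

Parallel (C and D): 1 − (1 − 0.922200)(1 − 0.911100) = 0.993084
Series (B, [0.993084], E, and F): 0.821800 × 0.993084 × 0.959100 × 0.806600 = 0.631356
Parallel (A and [0.631356]): 1 − (1 − 0.907900)(1 − 0.631356) = 0.966048
Series ([0.966048] and G): 0.966048 × 0.736900 = 0.7119

0.7119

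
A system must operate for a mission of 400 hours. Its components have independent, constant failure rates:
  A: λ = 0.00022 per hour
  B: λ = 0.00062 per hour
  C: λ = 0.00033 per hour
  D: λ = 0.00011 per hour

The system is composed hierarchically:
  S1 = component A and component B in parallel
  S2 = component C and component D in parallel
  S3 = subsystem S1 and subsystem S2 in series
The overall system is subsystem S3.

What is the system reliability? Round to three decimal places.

0.976

R(A) = exp(−0.00022 × 400) = 0.91576
R(B) = exp(−0.00062 × 400) = 0.78036
R(C) = exp(−0.00033 × 400) = 0.87634
R(D) = exp(−0.00011 × 400) = 0.95695
Parallel (A and B): 1 − (1 − 0.91576)(1 − 0.78036) = 0.98150
Parallel (C and D): 1 − (1 − 0.87634)(1 − 0.95695) = 0.99468
Series ([0.98150] and [0.99468]): 0.98150 × 0.99468 = 0.976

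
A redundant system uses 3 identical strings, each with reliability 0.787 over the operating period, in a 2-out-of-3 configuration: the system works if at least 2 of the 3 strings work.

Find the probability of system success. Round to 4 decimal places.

0.8832

R = Σ_{i=2}^{3} C(3,i) p^i (1−p)^{3−i} with p = 0.787
C(3,2)·0.787^2·0.213^1 = 0.395777
C(3,3)·0.787^3·0.213^0 = 0.487443
Sum = 0.8832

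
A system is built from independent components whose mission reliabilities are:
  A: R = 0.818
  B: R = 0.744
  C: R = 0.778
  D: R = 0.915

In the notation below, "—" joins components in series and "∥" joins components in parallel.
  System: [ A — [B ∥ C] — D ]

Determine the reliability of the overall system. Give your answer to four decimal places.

Parallel (B and C): 1 − (1 − 0.744000)(1 − 0.778000) = 0.943168
Series (A, [0.943168], and D): 0.818000 × 0.943168 × 0.915000 = 0.7059

0.7059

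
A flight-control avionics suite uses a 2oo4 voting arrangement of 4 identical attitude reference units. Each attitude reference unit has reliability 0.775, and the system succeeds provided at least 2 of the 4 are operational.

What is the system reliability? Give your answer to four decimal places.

R = Σ_{i=2}^{4} C(4,i) p^i (1−p)^{4−i} with p = 0.775
C(4,2)·0.775^2·0.225^2 = 0.182440
C(4,3)·0.775^3·0.225^1 = 0.418936
C(4,4)·0.775^4·0.225^0 = 0.360750
Sum = 0.9621

0.9621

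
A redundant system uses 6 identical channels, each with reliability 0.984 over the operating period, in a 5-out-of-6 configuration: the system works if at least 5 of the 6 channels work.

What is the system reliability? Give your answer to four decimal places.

R = Σ_{i=5}^{6} C(6,i) p^i (1−p)^{6−i} with p = 0.984
C(6,5)·0.984^5·0.016^1 = 0.088562
C(6,6)·0.984^6·0.016^0 = 0.907759
Sum = 0.9963

0.9963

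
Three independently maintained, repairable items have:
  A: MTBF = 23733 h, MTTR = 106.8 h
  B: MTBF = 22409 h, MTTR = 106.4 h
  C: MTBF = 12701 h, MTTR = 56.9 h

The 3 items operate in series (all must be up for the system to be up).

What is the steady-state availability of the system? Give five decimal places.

A(A) = MTBF/(MTBF+MTTR) = 23733/(23733+106.8) = 0.995520
A(B) = MTBF/(MTBF+MTTR) = 22409/(22409+106.4) = 0.995274
A(C) = MTBF/(MTBF+MTTR) = 12701/(12701+56.9) = 0.995540
Series availability: 0.995520 × 0.995274 × 0.995540 = 0.98640

0.98640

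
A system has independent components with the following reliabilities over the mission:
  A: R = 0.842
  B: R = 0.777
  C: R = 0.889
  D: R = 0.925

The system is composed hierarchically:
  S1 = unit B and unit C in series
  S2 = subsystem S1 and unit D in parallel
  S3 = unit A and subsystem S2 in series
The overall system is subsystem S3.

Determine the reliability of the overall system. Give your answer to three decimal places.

Series (B and C): 0.77700 × 0.88900 = 0.69075
Parallel ([0.69075] and D): 1 − (1 − 0.69075)(1 − 0.92500) = 0.97681
Series (A and [0.97681]): 0.84200 × 0.97681 = 0.822

0.822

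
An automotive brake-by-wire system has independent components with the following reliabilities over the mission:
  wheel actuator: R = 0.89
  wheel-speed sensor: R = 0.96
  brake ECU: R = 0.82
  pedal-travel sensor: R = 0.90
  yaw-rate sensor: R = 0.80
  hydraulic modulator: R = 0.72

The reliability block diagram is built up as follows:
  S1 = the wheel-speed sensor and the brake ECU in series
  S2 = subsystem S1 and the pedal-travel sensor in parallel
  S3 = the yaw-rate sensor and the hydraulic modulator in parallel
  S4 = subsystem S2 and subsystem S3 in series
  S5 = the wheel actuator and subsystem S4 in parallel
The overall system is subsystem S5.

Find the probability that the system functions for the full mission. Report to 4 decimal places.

Series (wheel-speed sensor and brake ECU): 0.960000 × 0.820000 = 0.787200
Parallel ([0.787200] and pedal-travel sensor): 1 − (1 − 0.787200)(1 − 0.900000) = 0.978720
Parallel (yaw-rate sensor and hydraulic modulator): 1 − (1 − 0.800000)(1 − 0.720000) = 0.944000
Series ([0.978720] and [0.944000]): 0.978720 × 0.944000 = 0.923912
Parallel (wheel actuator and [0.923912]): 1 − (1 − 0.890000)(1 − 0.923912) = 0.9916

0.9916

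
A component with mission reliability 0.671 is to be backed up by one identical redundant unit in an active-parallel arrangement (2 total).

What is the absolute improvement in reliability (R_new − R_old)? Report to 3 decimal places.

0.221

R_before = 0.671
R_after = 1 − (1 − 0.671)^2 = 0.892
ΔR = 0.892 − 0.671 = 0.221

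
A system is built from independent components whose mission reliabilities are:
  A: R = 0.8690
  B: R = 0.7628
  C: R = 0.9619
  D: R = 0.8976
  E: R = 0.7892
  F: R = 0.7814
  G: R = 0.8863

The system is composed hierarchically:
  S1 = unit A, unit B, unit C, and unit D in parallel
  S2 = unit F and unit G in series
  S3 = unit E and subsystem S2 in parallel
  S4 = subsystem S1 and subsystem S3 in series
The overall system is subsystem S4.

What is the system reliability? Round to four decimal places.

0.9351

Parallel (A, B, C, and D): 1 − (1 − 0.869000)(1 − 0.762800)(1 − 0.961900)(1 − 0.897600) = 0.999879
Series (F and G): 0.781400 × 0.886300 = 0.692555
Parallel (E and [0.692555]): 1 − (1 − 0.789200)(1 − 0.692555) = 0.935191
Series ([0.999879] and [0.935191]): 0.999879 × 0.935191 = 0.9351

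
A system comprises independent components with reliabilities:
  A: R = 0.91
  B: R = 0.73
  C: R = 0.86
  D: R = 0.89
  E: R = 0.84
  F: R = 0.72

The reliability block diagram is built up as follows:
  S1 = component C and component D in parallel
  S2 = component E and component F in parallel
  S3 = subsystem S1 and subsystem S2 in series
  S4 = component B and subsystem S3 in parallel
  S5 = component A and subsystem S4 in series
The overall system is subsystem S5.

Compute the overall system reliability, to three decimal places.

0.895

Parallel (C and D): 1 − (1 − 0.86000)(1 − 0.89000) = 0.98460
Parallel (E and F): 1 − (1 − 0.84000)(1 − 0.72000) = 0.95520
Series ([0.98460] and [0.95520]): 0.98460 × 0.95520 = 0.94049
Parallel (B and [0.94049]): 1 − (1 − 0.73000)(1 − 0.94049) = 0.98393
Series (A and [0.98393]): 0.91000 × 0.98393 = 0.895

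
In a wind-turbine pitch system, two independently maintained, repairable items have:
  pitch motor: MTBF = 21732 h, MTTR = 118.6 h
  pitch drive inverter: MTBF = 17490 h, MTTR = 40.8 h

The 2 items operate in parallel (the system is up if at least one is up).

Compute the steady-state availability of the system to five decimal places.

0.99999

A(pitch motor) = MTBF/(MTBF+MTTR) = 21732/(21732+118.6) = 0.994572
A(pitch drive inverter) = MTBF/(MTBF+MTTR) = 17490/(17490+40.8) = 0.997673
Parallel availability: 1 − (1 − 0.994572)(1 − 0.997673) = 0.99999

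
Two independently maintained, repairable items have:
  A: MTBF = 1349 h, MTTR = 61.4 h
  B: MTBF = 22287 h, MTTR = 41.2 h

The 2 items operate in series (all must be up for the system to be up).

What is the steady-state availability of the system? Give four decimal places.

0.9547

A(A) = MTBF/(MTBF+MTTR) = 1349/(1349+61.4) = 0.956466
A(B) = MTBF/(MTBF+MTTR) = 22287/(22287+41.2) = 0.998155
Series availability: 0.956466 × 0.998155 = 0.9547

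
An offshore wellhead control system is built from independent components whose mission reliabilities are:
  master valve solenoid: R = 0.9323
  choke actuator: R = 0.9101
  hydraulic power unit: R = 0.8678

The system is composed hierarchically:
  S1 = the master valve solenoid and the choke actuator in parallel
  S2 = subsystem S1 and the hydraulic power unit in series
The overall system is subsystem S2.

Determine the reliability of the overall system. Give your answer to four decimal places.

Parallel (master valve solenoid and choke actuator): 1 − (1 − 0.932300)(1 − 0.910100) = 0.993914
Series ([0.993914] and hydraulic power unit): 0.993914 × 0.867800 = 0.8625

0.8625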